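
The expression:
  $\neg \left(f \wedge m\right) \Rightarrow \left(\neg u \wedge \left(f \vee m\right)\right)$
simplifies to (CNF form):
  $\left(f \vee m\right) \wedge \left(f \vee \neg u\right) \wedge \left(m \vee \neg u\right) \wedge \left(f \vee m \vee \neg u\right)$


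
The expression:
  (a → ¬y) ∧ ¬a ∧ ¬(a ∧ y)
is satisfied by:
  {a: False}


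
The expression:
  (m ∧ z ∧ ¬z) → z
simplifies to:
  True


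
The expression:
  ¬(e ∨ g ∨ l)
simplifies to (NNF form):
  ¬e ∧ ¬g ∧ ¬l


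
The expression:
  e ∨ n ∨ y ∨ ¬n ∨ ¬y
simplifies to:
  True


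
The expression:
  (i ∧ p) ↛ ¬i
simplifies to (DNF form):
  i ∧ p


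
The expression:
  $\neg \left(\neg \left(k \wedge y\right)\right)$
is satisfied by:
  {y: True, k: True}


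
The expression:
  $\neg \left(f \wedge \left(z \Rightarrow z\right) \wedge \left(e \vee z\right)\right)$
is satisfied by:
  {z: False, f: False, e: False}
  {e: True, z: False, f: False}
  {z: True, e: False, f: False}
  {e: True, z: True, f: False}
  {f: True, e: False, z: False}


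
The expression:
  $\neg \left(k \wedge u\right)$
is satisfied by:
  {u: False, k: False}
  {k: True, u: False}
  {u: True, k: False}


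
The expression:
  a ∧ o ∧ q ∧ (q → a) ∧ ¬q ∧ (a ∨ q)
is never true.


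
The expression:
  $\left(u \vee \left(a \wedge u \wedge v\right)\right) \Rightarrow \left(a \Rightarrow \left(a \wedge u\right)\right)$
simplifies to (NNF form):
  $\text{True}$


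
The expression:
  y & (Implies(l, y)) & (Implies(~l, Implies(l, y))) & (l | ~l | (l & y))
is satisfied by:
  {y: True}


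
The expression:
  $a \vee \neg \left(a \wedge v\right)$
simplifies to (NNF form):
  $\text{True}$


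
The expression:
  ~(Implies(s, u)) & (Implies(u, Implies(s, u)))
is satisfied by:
  {s: True, u: False}


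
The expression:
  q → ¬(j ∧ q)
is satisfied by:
  {q: False, j: False}
  {j: True, q: False}
  {q: True, j: False}


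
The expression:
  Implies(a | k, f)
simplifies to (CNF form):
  (f | ~a) & (f | ~k)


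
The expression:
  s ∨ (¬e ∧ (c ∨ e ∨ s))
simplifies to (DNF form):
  s ∨ (c ∧ ¬e)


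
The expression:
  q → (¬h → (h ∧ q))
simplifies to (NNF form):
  h ∨ ¬q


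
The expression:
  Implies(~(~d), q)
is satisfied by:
  {q: True, d: False}
  {d: False, q: False}
  {d: True, q: True}


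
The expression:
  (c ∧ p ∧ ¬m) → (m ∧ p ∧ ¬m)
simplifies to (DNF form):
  m ∨ ¬c ∨ ¬p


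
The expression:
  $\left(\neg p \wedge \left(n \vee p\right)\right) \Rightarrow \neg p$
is always true.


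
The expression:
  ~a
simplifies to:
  ~a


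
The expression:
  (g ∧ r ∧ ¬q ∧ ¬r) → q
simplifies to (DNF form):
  True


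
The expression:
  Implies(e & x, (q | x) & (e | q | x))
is always true.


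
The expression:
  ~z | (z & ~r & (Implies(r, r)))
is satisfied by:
  {z: False, r: False}
  {r: True, z: False}
  {z: True, r: False}


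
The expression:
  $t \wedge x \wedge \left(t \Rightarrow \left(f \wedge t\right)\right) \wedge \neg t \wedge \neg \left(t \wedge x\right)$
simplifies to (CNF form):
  $\text{False}$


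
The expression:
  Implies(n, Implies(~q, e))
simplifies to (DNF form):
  e | q | ~n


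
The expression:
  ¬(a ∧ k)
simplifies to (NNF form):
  ¬a ∨ ¬k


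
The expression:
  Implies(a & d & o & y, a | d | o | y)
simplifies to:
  True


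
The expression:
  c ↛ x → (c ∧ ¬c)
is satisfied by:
  {x: True, c: False}
  {c: False, x: False}
  {c: True, x: True}


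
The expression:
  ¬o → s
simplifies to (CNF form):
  o ∨ s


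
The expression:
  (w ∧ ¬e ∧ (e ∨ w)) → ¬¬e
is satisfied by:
  {e: True, w: False}
  {w: False, e: False}
  {w: True, e: True}


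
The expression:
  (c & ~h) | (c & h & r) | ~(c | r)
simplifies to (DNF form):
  (c & r) | (~c & ~r) | (~h & ~r)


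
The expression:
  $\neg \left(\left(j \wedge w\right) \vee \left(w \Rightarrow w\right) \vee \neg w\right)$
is never true.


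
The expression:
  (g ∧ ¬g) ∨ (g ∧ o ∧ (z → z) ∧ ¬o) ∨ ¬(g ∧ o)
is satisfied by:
  {g: False, o: False}
  {o: True, g: False}
  {g: True, o: False}


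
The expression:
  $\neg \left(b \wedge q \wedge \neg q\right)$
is always true.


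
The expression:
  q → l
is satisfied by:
  {l: True, q: False}
  {q: False, l: False}
  {q: True, l: True}


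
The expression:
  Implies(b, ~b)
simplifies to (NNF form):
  ~b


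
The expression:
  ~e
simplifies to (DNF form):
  ~e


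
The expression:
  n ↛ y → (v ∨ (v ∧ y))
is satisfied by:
  {y: True, v: True, n: False}
  {y: True, v: False, n: False}
  {v: True, y: False, n: False}
  {y: False, v: False, n: False}
  {y: True, n: True, v: True}
  {y: True, n: True, v: False}
  {n: True, v: True, y: False}


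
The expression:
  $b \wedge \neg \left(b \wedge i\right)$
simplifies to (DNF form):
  $b \wedge \neg i$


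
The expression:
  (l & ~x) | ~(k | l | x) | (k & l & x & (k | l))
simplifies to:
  (k & l) | (~k & ~x)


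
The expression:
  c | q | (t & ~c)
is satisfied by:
  {t: True, q: True, c: True}
  {t: True, q: True, c: False}
  {t: True, c: True, q: False}
  {t: True, c: False, q: False}
  {q: True, c: True, t: False}
  {q: True, c: False, t: False}
  {c: True, q: False, t: False}


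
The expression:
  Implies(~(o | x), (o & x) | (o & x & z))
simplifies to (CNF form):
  o | x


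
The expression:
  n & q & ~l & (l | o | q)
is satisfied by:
  {q: True, n: True, l: False}


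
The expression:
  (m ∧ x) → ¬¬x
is always true.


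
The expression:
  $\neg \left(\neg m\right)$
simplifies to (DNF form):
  $m$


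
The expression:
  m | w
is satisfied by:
  {m: True, w: True}
  {m: True, w: False}
  {w: True, m: False}


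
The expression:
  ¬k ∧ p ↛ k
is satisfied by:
  {p: True, k: False}


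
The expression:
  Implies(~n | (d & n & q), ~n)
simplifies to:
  ~d | ~n | ~q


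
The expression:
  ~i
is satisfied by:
  {i: False}


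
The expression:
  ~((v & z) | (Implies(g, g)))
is never true.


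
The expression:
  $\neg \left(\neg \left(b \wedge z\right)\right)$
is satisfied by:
  {z: True, b: True}


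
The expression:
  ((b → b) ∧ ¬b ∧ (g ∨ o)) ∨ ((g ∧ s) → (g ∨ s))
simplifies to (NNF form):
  True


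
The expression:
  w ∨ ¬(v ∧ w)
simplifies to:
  True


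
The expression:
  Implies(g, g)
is always true.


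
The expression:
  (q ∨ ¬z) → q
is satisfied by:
  {q: True, z: True}
  {q: True, z: False}
  {z: True, q: False}


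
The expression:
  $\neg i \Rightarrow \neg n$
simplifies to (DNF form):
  $i \vee \neg n$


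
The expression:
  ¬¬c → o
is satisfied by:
  {o: True, c: False}
  {c: False, o: False}
  {c: True, o: True}


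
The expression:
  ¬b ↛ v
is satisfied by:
  {v: True, b: False}
  {b: False, v: False}
  {b: True, v: True}


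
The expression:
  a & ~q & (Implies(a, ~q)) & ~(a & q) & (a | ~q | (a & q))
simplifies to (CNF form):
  a & ~q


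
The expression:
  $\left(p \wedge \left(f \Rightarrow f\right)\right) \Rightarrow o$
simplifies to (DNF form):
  $o \vee \neg p$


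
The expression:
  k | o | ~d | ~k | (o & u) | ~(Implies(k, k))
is always true.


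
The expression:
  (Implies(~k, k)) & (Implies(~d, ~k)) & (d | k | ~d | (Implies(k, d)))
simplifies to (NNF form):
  d & k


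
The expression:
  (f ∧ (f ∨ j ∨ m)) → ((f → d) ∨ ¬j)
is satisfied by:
  {d: True, j: False, f: False}
  {d: False, j: False, f: False}
  {f: True, d: True, j: False}
  {f: True, d: False, j: False}
  {j: True, d: True, f: False}
  {j: True, d: False, f: False}
  {j: True, f: True, d: True}


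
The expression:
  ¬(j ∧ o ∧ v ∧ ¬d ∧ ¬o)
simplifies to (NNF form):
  True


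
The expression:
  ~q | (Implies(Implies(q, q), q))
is always true.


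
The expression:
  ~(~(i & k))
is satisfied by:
  {i: True, k: True}


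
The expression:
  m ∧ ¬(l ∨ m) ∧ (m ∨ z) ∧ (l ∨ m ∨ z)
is never true.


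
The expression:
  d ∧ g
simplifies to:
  d ∧ g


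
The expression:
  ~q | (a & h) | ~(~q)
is always true.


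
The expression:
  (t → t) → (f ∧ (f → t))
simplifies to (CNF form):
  f ∧ t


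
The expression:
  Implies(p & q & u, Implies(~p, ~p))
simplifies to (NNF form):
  True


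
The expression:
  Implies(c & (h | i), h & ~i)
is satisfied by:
  {c: False, i: False}
  {i: True, c: False}
  {c: True, i: False}


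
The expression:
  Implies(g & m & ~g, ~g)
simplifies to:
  True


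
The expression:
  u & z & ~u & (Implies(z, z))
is never true.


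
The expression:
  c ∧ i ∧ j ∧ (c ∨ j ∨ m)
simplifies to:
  c ∧ i ∧ j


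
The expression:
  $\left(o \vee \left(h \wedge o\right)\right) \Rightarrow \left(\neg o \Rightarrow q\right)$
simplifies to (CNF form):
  $\text{True}$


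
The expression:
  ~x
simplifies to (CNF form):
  ~x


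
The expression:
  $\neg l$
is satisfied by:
  {l: False}


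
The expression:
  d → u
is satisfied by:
  {u: True, d: False}
  {d: False, u: False}
  {d: True, u: True}


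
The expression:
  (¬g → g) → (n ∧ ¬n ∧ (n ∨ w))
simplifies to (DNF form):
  ¬g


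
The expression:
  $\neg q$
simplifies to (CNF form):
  $\neg q$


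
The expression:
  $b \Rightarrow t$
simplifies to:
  $t \vee \neg b$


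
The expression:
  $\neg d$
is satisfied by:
  {d: False}


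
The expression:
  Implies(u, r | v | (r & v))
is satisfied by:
  {r: True, v: True, u: False}
  {r: True, u: False, v: False}
  {v: True, u: False, r: False}
  {v: False, u: False, r: False}
  {r: True, v: True, u: True}
  {r: True, u: True, v: False}
  {v: True, u: True, r: False}


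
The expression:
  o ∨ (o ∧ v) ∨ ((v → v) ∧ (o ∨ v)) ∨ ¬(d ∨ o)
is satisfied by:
  {o: True, v: True, d: False}
  {o: True, v: False, d: False}
  {v: True, o: False, d: False}
  {o: False, v: False, d: False}
  {d: True, o: True, v: True}
  {d: True, o: True, v: False}
  {d: True, v: True, o: False}


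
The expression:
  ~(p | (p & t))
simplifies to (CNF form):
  ~p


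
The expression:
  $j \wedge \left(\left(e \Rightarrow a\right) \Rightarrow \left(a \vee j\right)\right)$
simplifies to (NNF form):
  $j$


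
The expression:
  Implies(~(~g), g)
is always true.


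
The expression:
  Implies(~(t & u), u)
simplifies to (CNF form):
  u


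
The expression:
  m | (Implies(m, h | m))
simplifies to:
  True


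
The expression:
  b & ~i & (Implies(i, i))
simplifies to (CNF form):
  b & ~i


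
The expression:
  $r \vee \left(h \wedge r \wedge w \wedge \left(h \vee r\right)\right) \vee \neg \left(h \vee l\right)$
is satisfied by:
  {r: True, h: False, l: False}
  {r: True, l: True, h: False}
  {r: True, h: True, l: False}
  {r: True, l: True, h: True}
  {l: False, h: False, r: False}


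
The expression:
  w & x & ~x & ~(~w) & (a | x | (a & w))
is never true.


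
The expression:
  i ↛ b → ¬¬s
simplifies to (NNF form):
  b ∨ s ∨ ¬i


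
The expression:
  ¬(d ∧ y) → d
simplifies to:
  d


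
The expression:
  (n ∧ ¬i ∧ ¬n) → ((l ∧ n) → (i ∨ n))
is always true.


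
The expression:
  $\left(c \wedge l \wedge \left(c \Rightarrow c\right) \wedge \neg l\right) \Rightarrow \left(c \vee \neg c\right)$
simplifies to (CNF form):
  $\text{True}$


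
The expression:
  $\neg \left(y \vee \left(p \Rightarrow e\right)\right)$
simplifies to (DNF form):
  $p \wedge \neg e \wedge \neg y$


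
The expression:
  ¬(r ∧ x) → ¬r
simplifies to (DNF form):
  x ∨ ¬r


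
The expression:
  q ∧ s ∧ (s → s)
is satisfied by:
  {s: True, q: True}


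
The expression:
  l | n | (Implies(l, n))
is always true.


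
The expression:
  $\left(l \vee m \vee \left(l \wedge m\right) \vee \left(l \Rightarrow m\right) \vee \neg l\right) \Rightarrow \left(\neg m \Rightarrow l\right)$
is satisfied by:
  {m: True, l: True}
  {m: True, l: False}
  {l: True, m: False}


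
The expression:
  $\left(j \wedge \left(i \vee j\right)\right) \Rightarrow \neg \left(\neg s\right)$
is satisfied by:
  {s: True, j: False}
  {j: False, s: False}
  {j: True, s: True}


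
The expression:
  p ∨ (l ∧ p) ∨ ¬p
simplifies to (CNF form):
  True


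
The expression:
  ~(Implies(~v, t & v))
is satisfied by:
  {v: False}


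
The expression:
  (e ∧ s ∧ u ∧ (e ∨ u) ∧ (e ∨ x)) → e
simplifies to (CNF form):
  True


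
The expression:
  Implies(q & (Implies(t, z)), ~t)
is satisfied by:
  {t: False, z: False, q: False}
  {q: True, t: False, z: False}
  {z: True, t: False, q: False}
  {q: True, z: True, t: False}
  {t: True, q: False, z: False}
  {q: True, t: True, z: False}
  {z: True, t: True, q: False}


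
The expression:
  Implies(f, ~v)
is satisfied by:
  {v: False, f: False}
  {f: True, v: False}
  {v: True, f: False}


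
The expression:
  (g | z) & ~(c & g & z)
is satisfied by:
  {z: True, c: False, g: False}
  {z: True, g: True, c: False}
  {z: True, c: True, g: False}
  {g: True, c: False, z: False}
  {g: True, c: True, z: False}


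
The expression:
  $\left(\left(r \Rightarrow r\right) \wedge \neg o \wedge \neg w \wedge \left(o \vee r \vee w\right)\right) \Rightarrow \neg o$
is always true.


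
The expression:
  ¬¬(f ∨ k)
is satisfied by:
  {k: True, f: True}
  {k: True, f: False}
  {f: True, k: False}


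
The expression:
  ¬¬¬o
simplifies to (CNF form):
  ¬o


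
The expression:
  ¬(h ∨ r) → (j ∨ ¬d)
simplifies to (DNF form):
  h ∨ j ∨ r ∨ ¬d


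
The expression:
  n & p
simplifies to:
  n & p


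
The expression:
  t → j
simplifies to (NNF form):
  j ∨ ¬t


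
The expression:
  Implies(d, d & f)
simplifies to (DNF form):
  f | ~d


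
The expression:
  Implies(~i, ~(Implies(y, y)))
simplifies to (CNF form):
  i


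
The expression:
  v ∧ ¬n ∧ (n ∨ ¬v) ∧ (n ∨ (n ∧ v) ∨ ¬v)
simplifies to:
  False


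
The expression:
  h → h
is always true.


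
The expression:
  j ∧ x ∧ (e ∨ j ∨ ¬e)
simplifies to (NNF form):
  j ∧ x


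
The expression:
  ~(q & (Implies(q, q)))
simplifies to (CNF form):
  ~q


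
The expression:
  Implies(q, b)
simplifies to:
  b | ~q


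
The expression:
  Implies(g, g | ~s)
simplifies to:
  True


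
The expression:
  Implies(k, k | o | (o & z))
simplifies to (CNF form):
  True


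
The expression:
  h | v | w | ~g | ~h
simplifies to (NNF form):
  True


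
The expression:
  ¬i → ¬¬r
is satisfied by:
  {i: True, r: True}
  {i: True, r: False}
  {r: True, i: False}


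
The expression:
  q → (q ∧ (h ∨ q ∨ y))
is always true.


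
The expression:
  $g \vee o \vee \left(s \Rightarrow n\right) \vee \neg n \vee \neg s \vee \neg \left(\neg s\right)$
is always true.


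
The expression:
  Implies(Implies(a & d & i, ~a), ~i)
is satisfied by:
  {a: True, d: True, i: False}
  {a: True, d: False, i: False}
  {d: True, a: False, i: False}
  {a: False, d: False, i: False}
  {a: True, i: True, d: True}


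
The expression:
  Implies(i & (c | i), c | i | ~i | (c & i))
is always true.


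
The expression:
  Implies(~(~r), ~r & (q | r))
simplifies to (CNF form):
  ~r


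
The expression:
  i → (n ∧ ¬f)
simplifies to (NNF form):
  (n ∧ ¬f) ∨ ¬i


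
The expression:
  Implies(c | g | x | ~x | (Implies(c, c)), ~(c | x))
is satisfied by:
  {x: False, c: False}


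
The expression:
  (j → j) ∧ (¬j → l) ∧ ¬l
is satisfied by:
  {j: True, l: False}


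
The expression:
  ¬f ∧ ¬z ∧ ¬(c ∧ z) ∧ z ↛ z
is never true.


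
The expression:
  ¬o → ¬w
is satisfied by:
  {o: True, w: False}
  {w: False, o: False}
  {w: True, o: True}


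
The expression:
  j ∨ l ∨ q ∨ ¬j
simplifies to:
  True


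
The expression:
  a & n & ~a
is never true.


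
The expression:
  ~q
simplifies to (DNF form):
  ~q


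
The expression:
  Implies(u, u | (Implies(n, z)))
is always true.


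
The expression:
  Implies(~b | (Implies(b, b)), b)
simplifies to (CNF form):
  b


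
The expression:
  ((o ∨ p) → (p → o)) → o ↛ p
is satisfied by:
  {o: True, p: False}
  {p: True, o: False}


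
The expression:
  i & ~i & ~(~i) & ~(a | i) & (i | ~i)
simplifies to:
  False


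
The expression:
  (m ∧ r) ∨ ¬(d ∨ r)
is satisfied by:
  {m: True, d: False, r: False}
  {m: False, d: False, r: False}
  {r: True, m: True, d: False}
  {r: True, d: True, m: True}


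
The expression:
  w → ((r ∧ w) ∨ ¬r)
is always true.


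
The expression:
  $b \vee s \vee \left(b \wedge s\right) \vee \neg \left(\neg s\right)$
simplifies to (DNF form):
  $b \vee s$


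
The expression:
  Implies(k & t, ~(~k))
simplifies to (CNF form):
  True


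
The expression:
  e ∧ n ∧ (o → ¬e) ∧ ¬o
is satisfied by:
  {e: True, n: True, o: False}


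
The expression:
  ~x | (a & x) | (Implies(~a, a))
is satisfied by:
  {a: True, x: False}
  {x: False, a: False}
  {x: True, a: True}


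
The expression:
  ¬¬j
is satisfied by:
  {j: True}


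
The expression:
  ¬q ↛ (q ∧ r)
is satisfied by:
  {q: False}


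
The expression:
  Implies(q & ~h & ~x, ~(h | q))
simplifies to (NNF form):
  h | x | ~q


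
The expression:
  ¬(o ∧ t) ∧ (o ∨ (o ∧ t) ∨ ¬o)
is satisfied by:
  {o: False, t: False}
  {t: True, o: False}
  {o: True, t: False}


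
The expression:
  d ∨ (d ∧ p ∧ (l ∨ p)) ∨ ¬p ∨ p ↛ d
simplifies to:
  True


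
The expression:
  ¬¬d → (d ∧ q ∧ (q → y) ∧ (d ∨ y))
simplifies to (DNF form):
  (q ∧ y) ∨ ¬d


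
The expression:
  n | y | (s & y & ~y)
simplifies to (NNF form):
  n | y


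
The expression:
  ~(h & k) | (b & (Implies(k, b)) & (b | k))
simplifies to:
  b | ~h | ~k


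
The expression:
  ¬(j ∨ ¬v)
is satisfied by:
  {v: True, j: False}


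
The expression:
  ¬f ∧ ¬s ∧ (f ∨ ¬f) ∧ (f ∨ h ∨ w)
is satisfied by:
  {h: True, w: True, f: False, s: False}
  {h: True, f: False, w: False, s: False}
  {w: True, h: False, f: False, s: False}


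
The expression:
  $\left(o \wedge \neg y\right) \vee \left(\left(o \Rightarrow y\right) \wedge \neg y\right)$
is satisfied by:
  {y: False}


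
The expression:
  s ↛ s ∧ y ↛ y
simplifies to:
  False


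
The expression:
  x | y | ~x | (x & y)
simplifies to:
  True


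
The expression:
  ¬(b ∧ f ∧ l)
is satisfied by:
  {l: False, b: False, f: False}
  {f: True, l: False, b: False}
  {b: True, l: False, f: False}
  {f: True, b: True, l: False}
  {l: True, f: False, b: False}
  {f: True, l: True, b: False}
  {b: True, l: True, f: False}


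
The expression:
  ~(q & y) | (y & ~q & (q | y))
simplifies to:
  ~q | ~y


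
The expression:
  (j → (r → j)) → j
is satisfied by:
  {j: True}


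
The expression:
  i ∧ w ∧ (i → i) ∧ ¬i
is never true.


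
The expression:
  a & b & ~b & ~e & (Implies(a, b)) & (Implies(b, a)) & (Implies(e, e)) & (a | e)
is never true.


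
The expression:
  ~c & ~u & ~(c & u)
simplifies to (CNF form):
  ~c & ~u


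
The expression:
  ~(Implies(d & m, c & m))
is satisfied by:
  {m: True, d: True, c: False}


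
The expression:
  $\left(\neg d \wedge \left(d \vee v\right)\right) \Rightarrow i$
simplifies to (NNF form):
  $d \vee i \vee \neg v$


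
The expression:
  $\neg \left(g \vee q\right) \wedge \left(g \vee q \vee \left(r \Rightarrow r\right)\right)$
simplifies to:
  $\neg g \wedge \neg q$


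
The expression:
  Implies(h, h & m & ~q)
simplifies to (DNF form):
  ~h | (m & ~q)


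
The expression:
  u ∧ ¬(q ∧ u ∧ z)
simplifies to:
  u ∧ (¬q ∨ ¬z)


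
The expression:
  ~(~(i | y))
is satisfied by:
  {i: True, y: True}
  {i: True, y: False}
  {y: True, i: False}


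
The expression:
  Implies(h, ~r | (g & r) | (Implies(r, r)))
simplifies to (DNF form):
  True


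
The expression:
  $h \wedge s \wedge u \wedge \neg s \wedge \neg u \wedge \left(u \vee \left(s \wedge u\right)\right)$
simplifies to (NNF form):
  $\text{False}$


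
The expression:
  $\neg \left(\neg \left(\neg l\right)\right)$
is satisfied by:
  {l: False}


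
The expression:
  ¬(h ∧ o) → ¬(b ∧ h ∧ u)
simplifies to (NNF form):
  o ∨ ¬b ∨ ¬h ∨ ¬u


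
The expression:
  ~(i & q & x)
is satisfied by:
  {q: False, x: False, i: False}
  {i: True, q: False, x: False}
  {x: True, q: False, i: False}
  {i: True, x: True, q: False}
  {q: True, i: False, x: False}
  {i: True, q: True, x: False}
  {x: True, q: True, i: False}


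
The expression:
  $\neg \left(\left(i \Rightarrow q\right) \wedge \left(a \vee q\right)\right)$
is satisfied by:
  {i: True, q: False, a: False}
  {q: False, a: False, i: False}
  {i: True, a: True, q: False}


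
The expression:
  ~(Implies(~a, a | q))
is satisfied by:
  {q: False, a: False}


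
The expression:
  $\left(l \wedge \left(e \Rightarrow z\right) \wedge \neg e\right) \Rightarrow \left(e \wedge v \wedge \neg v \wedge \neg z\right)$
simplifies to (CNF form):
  $e \vee \neg l$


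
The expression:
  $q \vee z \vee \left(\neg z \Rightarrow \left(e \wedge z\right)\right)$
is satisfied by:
  {q: True, z: True}
  {q: True, z: False}
  {z: True, q: False}


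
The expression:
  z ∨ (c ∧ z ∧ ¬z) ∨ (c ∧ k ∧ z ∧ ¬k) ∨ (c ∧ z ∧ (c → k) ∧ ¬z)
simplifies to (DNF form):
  z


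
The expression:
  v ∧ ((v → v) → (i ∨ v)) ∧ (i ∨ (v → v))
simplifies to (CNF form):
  v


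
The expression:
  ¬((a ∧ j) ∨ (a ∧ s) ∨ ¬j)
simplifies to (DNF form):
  j ∧ ¬a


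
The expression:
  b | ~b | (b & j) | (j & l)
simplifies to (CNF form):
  True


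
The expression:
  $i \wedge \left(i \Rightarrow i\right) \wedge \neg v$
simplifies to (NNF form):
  $i \wedge \neg v$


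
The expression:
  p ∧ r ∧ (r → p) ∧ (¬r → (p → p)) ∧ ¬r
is never true.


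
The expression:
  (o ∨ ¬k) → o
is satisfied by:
  {k: True, o: True}
  {k: True, o: False}
  {o: True, k: False}


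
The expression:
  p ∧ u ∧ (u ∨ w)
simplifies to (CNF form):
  p ∧ u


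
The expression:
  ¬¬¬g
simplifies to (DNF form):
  ¬g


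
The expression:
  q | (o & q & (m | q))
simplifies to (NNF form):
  q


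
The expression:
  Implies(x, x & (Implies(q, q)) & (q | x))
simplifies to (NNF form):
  True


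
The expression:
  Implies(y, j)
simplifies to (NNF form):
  j | ~y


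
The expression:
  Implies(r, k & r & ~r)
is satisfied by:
  {r: False}


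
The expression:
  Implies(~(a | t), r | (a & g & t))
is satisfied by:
  {r: True, a: True, t: True}
  {r: True, a: True, t: False}
  {r: True, t: True, a: False}
  {r: True, t: False, a: False}
  {a: True, t: True, r: False}
  {a: True, t: False, r: False}
  {t: True, a: False, r: False}


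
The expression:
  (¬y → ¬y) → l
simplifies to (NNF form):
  l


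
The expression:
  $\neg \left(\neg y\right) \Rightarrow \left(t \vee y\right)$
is always true.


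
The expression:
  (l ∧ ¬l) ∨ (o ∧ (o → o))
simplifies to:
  o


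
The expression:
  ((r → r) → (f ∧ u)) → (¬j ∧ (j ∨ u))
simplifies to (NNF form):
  ¬f ∨ ¬j ∨ ¬u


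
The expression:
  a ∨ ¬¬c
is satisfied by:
  {a: True, c: True}
  {a: True, c: False}
  {c: True, a: False}


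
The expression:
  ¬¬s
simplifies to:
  s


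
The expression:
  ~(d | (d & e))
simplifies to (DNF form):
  ~d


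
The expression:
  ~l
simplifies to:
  ~l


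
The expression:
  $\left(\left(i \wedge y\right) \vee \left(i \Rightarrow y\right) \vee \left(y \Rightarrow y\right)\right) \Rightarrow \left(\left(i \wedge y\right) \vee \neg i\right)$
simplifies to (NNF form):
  $y \vee \neg i$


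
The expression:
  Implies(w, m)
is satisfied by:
  {m: True, w: False}
  {w: False, m: False}
  {w: True, m: True}


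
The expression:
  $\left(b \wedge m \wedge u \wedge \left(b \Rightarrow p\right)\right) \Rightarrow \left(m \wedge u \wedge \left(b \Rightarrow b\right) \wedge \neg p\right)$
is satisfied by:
  {u: False, m: False, p: False, b: False}
  {b: True, u: False, m: False, p: False}
  {p: True, u: False, m: False, b: False}
  {b: True, p: True, u: False, m: False}
  {m: True, b: False, u: False, p: False}
  {b: True, m: True, u: False, p: False}
  {p: True, m: True, b: False, u: False}
  {b: True, p: True, m: True, u: False}
  {u: True, p: False, m: False, b: False}
  {b: True, u: True, p: False, m: False}
  {p: True, u: True, b: False, m: False}
  {b: True, p: True, u: True, m: False}
  {m: True, u: True, p: False, b: False}
  {b: True, m: True, u: True, p: False}
  {p: True, m: True, u: True, b: False}


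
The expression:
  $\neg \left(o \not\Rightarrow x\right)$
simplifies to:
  $x \vee \neg o$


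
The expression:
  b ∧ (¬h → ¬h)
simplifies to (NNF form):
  b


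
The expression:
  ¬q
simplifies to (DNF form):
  ¬q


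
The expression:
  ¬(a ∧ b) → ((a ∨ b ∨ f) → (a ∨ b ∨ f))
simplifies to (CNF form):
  True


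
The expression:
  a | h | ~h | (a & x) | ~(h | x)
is always true.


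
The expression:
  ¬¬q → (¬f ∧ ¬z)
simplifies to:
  (¬f ∧ ¬z) ∨ ¬q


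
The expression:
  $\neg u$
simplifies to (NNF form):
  $\neg u$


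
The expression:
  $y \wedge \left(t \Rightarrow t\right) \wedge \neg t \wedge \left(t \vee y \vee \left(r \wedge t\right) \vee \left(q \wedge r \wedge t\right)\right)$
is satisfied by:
  {y: True, t: False}


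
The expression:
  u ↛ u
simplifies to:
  False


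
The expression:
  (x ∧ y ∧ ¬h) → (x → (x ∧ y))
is always true.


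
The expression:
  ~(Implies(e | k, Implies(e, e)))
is never true.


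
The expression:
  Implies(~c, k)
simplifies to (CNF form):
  c | k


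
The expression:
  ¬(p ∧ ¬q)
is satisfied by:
  {q: True, p: False}
  {p: False, q: False}
  {p: True, q: True}


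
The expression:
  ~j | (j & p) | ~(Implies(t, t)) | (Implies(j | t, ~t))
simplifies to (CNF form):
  p | ~j | ~t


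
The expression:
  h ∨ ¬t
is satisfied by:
  {h: True, t: False}
  {t: False, h: False}
  {t: True, h: True}


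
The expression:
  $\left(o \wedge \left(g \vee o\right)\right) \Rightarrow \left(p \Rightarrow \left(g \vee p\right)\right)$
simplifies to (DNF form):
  $\text{True}$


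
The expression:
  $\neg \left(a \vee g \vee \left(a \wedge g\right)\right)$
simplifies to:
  $\neg a \wedge \neg g$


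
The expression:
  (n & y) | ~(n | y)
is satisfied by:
  {n: False, y: False}
  {y: True, n: True}


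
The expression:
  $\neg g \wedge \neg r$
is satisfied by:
  {g: False, r: False}


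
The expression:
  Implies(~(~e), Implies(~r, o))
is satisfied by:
  {r: True, o: True, e: False}
  {r: True, e: False, o: False}
  {o: True, e: False, r: False}
  {o: False, e: False, r: False}
  {r: True, o: True, e: True}
  {r: True, e: True, o: False}
  {o: True, e: True, r: False}


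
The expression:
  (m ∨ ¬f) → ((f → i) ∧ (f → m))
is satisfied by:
  {i: True, m: False, f: False}
  {m: False, f: False, i: False}
  {f: True, i: True, m: False}
  {f: True, m: False, i: False}
  {i: True, m: True, f: False}
  {m: True, i: False, f: False}
  {f: True, m: True, i: True}


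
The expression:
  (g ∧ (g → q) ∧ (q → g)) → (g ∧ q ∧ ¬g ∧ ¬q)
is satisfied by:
  {g: False, q: False}
  {q: True, g: False}
  {g: True, q: False}


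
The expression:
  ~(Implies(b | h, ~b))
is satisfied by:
  {b: True}


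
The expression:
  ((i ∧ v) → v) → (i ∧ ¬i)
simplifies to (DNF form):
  False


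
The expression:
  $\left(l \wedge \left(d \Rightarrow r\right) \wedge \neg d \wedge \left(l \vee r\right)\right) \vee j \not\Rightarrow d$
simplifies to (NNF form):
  $\neg d \wedge \left(j \vee l\right)$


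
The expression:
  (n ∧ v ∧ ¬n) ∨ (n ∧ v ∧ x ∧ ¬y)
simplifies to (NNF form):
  n ∧ v ∧ x ∧ ¬y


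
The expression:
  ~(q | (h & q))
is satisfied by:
  {q: False}


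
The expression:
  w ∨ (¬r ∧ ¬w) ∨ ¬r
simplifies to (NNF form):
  w ∨ ¬r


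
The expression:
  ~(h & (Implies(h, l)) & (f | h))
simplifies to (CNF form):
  ~h | ~l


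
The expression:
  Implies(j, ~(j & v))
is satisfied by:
  {v: False, j: False}
  {j: True, v: False}
  {v: True, j: False}


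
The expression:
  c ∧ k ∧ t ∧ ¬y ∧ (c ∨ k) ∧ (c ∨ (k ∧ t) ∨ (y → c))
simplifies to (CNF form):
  c ∧ k ∧ t ∧ ¬y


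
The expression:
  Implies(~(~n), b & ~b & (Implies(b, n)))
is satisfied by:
  {n: False}


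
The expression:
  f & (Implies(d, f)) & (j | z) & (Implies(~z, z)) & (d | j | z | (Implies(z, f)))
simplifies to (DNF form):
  f & z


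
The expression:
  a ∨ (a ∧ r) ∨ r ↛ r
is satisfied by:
  {a: True}


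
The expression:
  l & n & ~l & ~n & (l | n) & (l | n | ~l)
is never true.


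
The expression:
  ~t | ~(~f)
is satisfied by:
  {f: True, t: False}
  {t: False, f: False}
  {t: True, f: True}


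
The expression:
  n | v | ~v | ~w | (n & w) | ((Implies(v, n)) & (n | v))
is always true.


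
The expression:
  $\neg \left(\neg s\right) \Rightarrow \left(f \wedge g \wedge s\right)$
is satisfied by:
  {f: True, g: True, s: False}
  {f: True, g: False, s: False}
  {g: True, f: False, s: False}
  {f: False, g: False, s: False}
  {f: True, s: True, g: True}


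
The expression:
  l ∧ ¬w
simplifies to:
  l ∧ ¬w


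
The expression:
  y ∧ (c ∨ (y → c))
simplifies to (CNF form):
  c ∧ y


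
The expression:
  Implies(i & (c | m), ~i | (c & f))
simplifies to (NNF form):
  ~i | (c & f) | (~c & ~m)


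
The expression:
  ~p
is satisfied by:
  {p: False}


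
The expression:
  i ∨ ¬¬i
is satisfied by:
  {i: True}


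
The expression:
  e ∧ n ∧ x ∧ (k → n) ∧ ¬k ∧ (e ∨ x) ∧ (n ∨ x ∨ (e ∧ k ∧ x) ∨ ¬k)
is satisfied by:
  {e: True, x: True, n: True, k: False}


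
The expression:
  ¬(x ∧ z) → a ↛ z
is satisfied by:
  {a: True, x: True, z: False}
  {a: True, z: False, x: False}
  {a: True, x: True, z: True}
  {x: True, z: True, a: False}


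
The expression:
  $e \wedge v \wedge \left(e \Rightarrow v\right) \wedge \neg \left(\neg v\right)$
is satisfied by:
  {e: True, v: True}


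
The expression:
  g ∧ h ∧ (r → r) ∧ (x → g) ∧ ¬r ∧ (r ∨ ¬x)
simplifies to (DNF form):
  g ∧ h ∧ ¬r ∧ ¬x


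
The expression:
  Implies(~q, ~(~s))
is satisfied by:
  {q: True, s: True}
  {q: True, s: False}
  {s: True, q: False}


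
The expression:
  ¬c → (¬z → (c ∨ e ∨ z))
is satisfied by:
  {c: True, z: True, e: True}
  {c: True, z: True, e: False}
  {c: True, e: True, z: False}
  {c: True, e: False, z: False}
  {z: True, e: True, c: False}
  {z: True, e: False, c: False}
  {e: True, z: False, c: False}


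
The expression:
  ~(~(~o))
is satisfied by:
  {o: False}


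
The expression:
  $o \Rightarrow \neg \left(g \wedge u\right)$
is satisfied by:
  {u: False, o: False, g: False}
  {g: True, u: False, o: False}
  {o: True, u: False, g: False}
  {g: True, o: True, u: False}
  {u: True, g: False, o: False}
  {g: True, u: True, o: False}
  {o: True, u: True, g: False}


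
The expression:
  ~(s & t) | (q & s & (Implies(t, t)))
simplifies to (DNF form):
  q | ~s | ~t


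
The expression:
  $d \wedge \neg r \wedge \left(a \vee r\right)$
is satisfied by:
  {a: True, d: True, r: False}


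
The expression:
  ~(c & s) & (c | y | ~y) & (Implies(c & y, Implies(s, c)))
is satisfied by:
  {s: False, c: False}
  {c: True, s: False}
  {s: True, c: False}


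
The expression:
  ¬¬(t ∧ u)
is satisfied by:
  {t: True, u: True}


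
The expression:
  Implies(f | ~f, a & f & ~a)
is never true.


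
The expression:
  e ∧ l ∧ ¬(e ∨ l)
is never true.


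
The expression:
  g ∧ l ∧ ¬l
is never true.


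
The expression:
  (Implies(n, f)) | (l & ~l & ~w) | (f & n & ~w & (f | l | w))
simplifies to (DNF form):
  f | ~n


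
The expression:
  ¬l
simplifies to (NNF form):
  ¬l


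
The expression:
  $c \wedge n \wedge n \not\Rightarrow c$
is never true.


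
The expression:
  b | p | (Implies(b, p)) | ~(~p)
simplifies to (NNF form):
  True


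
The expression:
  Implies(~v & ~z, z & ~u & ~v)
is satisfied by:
  {z: True, v: True}
  {z: True, v: False}
  {v: True, z: False}


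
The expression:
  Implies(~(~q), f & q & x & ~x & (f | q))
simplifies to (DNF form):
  ~q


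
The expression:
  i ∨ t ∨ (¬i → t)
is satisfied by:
  {i: True, t: True}
  {i: True, t: False}
  {t: True, i: False}


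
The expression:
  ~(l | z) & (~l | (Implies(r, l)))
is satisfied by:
  {z: False, l: False}


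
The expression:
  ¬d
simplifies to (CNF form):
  ¬d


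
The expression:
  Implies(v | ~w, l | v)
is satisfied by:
  {v: True, l: True, w: True}
  {v: True, l: True, w: False}
  {v: True, w: True, l: False}
  {v: True, w: False, l: False}
  {l: True, w: True, v: False}
  {l: True, w: False, v: False}
  {w: True, l: False, v: False}


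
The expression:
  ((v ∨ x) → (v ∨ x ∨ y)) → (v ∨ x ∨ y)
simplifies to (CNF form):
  v ∨ x ∨ y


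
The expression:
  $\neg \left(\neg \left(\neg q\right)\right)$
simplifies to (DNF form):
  $\neg q$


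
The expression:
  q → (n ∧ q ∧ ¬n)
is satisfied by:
  {q: False}


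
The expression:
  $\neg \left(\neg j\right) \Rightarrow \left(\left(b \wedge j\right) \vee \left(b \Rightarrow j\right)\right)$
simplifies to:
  $\text{True}$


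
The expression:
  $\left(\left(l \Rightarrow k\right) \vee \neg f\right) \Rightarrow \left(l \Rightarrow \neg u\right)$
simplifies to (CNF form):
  $\left(f \vee \neg l \vee \neg u\right) \wedge \left(\neg k \vee \neg l \vee \neg u\right)$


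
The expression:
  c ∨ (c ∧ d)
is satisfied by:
  {c: True}


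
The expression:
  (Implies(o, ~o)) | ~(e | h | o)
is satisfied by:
  {o: False}


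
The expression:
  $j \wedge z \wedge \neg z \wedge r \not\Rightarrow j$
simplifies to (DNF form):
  $\text{False}$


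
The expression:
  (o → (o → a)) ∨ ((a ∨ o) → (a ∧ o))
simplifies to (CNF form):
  a ∨ ¬o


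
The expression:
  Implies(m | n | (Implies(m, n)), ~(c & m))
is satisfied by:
  {m: False, c: False}
  {c: True, m: False}
  {m: True, c: False}


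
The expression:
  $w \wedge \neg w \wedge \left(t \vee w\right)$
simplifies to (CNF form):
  $\text{False}$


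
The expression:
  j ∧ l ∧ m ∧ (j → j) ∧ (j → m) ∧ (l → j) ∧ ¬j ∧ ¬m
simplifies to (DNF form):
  False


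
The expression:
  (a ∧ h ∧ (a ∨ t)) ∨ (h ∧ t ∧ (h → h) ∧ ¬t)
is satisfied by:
  {a: True, h: True}


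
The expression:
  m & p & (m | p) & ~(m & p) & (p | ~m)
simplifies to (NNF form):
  False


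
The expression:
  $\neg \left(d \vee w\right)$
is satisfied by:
  {d: False, w: False}


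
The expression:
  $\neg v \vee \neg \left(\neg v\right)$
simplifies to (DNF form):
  $\text{True}$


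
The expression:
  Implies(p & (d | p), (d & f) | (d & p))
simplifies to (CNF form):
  d | ~p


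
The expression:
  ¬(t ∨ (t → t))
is never true.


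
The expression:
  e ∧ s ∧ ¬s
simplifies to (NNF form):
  False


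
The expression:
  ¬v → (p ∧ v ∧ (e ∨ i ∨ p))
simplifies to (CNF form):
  v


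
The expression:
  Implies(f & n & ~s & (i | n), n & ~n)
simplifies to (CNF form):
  s | ~f | ~n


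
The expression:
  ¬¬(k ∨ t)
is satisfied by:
  {k: True, t: True}
  {k: True, t: False}
  {t: True, k: False}


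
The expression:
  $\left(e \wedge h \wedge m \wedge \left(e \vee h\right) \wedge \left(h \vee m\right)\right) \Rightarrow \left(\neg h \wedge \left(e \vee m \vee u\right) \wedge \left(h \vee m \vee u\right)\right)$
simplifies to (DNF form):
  $\neg e \vee \neg h \vee \neg m$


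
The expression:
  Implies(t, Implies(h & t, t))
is always true.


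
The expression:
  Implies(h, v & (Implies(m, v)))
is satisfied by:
  {v: True, h: False}
  {h: False, v: False}
  {h: True, v: True}


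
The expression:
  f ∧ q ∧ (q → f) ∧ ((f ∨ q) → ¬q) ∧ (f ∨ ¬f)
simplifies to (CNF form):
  False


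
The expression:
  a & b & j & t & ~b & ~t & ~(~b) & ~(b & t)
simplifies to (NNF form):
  False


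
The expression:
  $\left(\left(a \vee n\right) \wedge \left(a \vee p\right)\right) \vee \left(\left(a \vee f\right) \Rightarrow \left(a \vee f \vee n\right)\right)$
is always true.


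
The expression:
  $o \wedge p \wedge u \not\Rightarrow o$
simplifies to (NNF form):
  $\text{False}$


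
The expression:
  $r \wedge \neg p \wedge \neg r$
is never true.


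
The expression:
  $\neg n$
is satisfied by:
  {n: False}


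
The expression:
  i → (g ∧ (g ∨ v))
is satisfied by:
  {g: True, i: False}
  {i: False, g: False}
  {i: True, g: True}


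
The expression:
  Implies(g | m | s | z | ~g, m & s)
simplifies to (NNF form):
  m & s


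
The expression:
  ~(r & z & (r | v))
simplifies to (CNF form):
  ~r | ~z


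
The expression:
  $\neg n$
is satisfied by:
  {n: False}


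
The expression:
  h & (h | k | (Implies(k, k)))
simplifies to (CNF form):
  h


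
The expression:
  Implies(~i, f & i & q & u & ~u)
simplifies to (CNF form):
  i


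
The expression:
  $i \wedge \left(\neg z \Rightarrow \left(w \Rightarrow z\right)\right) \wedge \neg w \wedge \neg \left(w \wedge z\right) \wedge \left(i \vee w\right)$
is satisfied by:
  {i: True, w: False}


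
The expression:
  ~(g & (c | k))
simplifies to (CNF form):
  (~c | ~g) & (~g | ~k)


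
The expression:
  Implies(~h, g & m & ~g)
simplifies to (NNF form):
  h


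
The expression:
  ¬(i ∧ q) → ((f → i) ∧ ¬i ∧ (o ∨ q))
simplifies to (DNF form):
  (i ∧ q) ∨ (q ∧ ¬f) ∨ (i ∧ o ∧ q) ∨ (i ∧ o ∧ ¬i) ∨ (i ∧ q ∧ ¬i) ∨ (o ∧ q ∧ ¬f) ∨ (o ∧ ¬f ∧ ¬i) ∨ (q ∧ ¬f ∧ ¬i)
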